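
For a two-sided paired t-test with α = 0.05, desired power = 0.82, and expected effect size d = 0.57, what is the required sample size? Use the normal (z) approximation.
n = 26 pairs

Sample size formula (paired t-test, normal approximation):
n = ((z_{α/2} + z_β) / d)²

z_{α/2} = 1.960 (for α = 0.05, two-sided)
z_β = 0.915 (for power = 0.82)
d = 0.57

n = ((1.960 + 0.915) / 0.57)²
n = (5.044)²
n ≈ 25.44
Round up to the next whole number: n = 26 pairs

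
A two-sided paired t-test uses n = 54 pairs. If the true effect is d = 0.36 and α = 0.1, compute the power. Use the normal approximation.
Power ≈ 0.84

Power calculation (paired t-test, normal approximation):
z_β = d · √n - z_{α/2}
z_β = 0.36 · √54 - 1.645
z_β = 0.36 · 7.348 - 1.645
z_β = 1.001

Power = Φ(z_β) = Φ(1.001) ≈ 0.841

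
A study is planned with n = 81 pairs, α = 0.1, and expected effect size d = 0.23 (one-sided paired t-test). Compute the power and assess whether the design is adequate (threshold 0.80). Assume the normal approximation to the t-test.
Power ≈ 0.78; the study is underpowered (power < 0.80)

Power calculation (paired t-test, normal approximation):
z_β = d · √n - z_α
z_β = 0.23 · √81 - 1.282
z_β = 0.23 · 9.000 - 1.282
z_β = 0.788

Power = Φ(z_β) = Φ(0.788) ≈ 0.785

Effect size d = 0.23 is small by Cohen's convention (0.2/0.5/0.8).

Threshold: power ≥ 0.80 is conventionally adequate.
Power ≈ 0.78 → the study is underpowered (power < 0.80).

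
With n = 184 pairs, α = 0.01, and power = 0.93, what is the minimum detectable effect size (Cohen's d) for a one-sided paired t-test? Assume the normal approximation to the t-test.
d ≈ 0.28

Minimum detectable effect (paired t-test, normal approximation):
d = (z_α + z_β) / √n
d = (2.326 + 1.476) / √184
d = 3.802 / 13.565
d ≈ 0.28

By Cohen's convention (0.2 small / 0.5 medium / 0.8 large): small effect.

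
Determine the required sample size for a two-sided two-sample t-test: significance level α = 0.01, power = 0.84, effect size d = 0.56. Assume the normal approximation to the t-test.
n = 82 per group

Sample size formula (two-sample t-test, normal approximation):
n = 2 · ((z_{α/2} + z_β) / d)²

z_{α/2} = 2.576 (for α = 0.01, two-sided)
z_β = 0.994 (for power = 0.84)
d = 0.56

n = 2 · ((2.576 + 0.994) / 0.56)²
n = 2 · (6.375)²
n ≈ 81.28
Round up to the next whole number: n = 82 per group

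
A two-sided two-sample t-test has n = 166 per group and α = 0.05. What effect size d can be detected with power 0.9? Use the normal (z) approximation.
d ≈ 0.36

Minimum detectable effect (two-sample t-test, normal approximation):
d = (z_{α/2} + z_β) / √(n/2)
d = (1.960 + 1.282) / √(166/2)
d = 3.242 / 9.110
d ≈ 0.36

By Cohen's convention (0.2 small / 0.5 medium / 0.8 large): small effect.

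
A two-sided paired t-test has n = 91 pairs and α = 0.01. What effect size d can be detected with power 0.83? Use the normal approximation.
d ≈ 0.37

Minimum detectable effect (paired t-test, normal approximation):
d = (z_{α/2} + z_β) / √n
d = (2.576 + 0.954) / √91
d = 3.530 / 9.539
d ≈ 0.37

By Cohen's convention (0.2 small / 0.5 medium / 0.8 large): small effect.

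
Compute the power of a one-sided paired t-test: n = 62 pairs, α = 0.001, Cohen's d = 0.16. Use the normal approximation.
Power ≈ 0.03

Power calculation (paired t-test, normal approximation):
z_β = d · √n - z_α
z_β = 0.16 · √62 - 3.090
z_β = 0.16 · 7.874 - 3.090
z_β = -1.830

Power = Φ(z_β) = Φ(-1.830) ≈ 0.034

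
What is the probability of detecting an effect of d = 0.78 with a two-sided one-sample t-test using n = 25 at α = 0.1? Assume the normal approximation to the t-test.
Power ≈ 0.99

Power calculation (one-sample t-test, normal approximation):
z_β = d · √n - z_{α/2}
z_β = 0.78 · √25 - 1.645
z_β = 0.78 · 5.000 - 1.645
z_β = 2.255

Power = Φ(z_β) = Φ(2.255) ≈ 0.988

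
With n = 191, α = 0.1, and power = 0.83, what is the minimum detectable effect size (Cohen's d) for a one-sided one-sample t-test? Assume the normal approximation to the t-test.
d ≈ 0.16

Minimum detectable effect (one-sample t-test, normal approximation):
d = (z_α + z_β) / √n
d = (1.282 + 0.954) / √191
d = 2.236 / 13.820
d ≈ 0.16

By Cohen's convention (0.2 small / 0.5 medium / 0.8 large): very small effect.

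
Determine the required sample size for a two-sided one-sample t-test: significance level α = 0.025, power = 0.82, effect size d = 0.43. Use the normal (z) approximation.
n = 54

Sample size formula (one-sample t-test, normal approximation):
n = ((z_{α/2} + z_β) / d)²

z_{α/2} = 2.241 (for α = 0.025, two-sided)
z_β = 0.915 (for power = 0.82)
d = 0.43

n = ((2.241 + 0.915) / 0.43)²
n = (7.340)²
n ≈ 53.88
Round up to the next whole number: n = 54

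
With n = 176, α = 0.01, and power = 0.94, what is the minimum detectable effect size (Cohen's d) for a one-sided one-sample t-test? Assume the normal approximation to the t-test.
d ≈ 0.29

Minimum detectable effect (one-sample t-test, normal approximation):
d = (z_α + z_β) / √n
d = (2.326 + 1.555) / √176
d = 3.881 / 13.266
d ≈ 0.29

By Cohen's convention (0.2 small / 0.5 medium / 0.8 large): small effect.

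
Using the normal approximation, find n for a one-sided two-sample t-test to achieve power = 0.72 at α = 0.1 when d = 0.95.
n = 8 per group

Sample size formula (two-sample t-test, normal approximation):
n = 2 · ((z_α + z_β) / d)²

z_α = 1.282 (for α = 0.1, one-sided)
z_β = 0.583 (for power = 0.72)
d = 0.95

n = 2 · ((1.282 + 0.583) / 0.95)²
n = 2 · (1.963)²
n ≈ 7.71
Round up to the next whole number: n = 8 per group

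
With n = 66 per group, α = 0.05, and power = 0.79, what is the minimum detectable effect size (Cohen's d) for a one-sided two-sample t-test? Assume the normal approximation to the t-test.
d ≈ 0.43

Minimum detectable effect (two-sample t-test, normal approximation):
d = (z_α + z_β) / √(n/2)
d = (1.645 + 0.806) / √(66/2)
d = 2.451 / 5.745
d ≈ 0.43

By Cohen's convention (0.2 small / 0.5 medium / 0.8 large): small effect.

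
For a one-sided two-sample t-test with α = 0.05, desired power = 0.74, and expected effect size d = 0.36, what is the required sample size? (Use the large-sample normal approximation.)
n = 81 per group

Sample size formula (two-sample t-test, normal approximation):
n = 2 · ((z_α + z_β) / d)²

z_α = 1.645 (for α = 0.05, one-sided)
z_β = 0.643 (for power = 0.74)
d = 0.36

n = 2 · ((1.645 + 0.643) / 0.36)²
n = 2 · (6.356)²
n ≈ 80.80
Round up to the next whole number: n = 81 per group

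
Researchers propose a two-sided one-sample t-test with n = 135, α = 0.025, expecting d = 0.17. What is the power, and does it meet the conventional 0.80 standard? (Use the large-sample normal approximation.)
Power ≈ 0.40; the study is underpowered (power < 0.80)

Power calculation (one-sample t-test, normal approximation):
z_β = d · √n - z_{α/2}
z_β = 0.17 · √135 - 2.241
z_β = 0.17 · 11.619 - 2.241
z_β = -0.266

Power = Φ(z_β) = Φ(-0.266) ≈ 0.395

Effect size d = 0.17 is very small by Cohen's convention (0.2/0.5/0.8).

Threshold: power ≥ 0.80 is conventionally adequate.
Power ≈ 0.40 → the study is underpowered (power < 0.80).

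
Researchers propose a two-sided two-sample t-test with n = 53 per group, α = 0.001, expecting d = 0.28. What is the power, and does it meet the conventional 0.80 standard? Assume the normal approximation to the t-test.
Power ≈ 0.03; the study is underpowered (power < 0.80)

Power calculation (two-sample t-test, normal approximation):
z_β = d · √(n/2) - z_{α/2}
z_β = 0.28 · √(53/2) - 3.291
z_β = 0.28 · 5.148 - 3.291
z_β = -1.849

Power = Φ(z_β) = Φ(-1.849) ≈ 0.032

Effect size d = 0.28 is small by Cohen's convention (0.2/0.5/0.8).

Threshold: power ≥ 0.80 is conventionally adequate.
Power ≈ 0.03 → the study is underpowered (power < 0.80).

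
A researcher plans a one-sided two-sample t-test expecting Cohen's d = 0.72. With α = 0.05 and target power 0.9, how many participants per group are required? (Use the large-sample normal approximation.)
n = 34 per group

Sample size formula (two-sample t-test, normal approximation):
n = 2 · ((z_α + z_β) / d)²

z_α = 1.645 (for α = 0.05, one-sided)
z_β = 1.282 (for power = 0.9)
d = 0.72

n = 2 · ((1.645 + 1.282) / 0.72)²
n = 2 · (4.065)²
n ≈ 33.05
Round up to the next whole number: n = 34 per group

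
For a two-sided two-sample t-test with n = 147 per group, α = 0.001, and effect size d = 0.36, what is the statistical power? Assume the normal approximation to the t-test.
Power ≈ 0.42

Power calculation (two-sample t-test, normal approximation):
z_β = d · √(n/2) - z_{α/2}
z_β = 0.36 · √(147/2) - 3.291
z_β = 0.36 · 8.573 - 3.291
z_β = -0.204

Power = Φ(z_β) = Φ(-0.204) ≈ 0.419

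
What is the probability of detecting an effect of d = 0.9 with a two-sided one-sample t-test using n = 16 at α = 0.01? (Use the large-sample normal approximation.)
Power ≈ 0.85

Power calculation (one-sample t-test, normal approximation):
z_β = d · √n - z_{α/2}
z_β = 0.9 · √16 - 2.576
z_β = 0.9 · 4.000 - 2.576
z_β = 1.024

Power = Φ(z_β) = Φ(1.024) ≈ 0.847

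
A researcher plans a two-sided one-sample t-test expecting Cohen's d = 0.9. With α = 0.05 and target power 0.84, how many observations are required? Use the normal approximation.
n = 11

Sample size formula (one-sample t-test, normal approximation):
n = ((z_{α/2} + z_β) / d)²

z_{α/2} = 1.960 (for α = 0.05, two-sided)
z_β = 0.994 (for power = 0.84)
d = 0.9

n = ((1.960 + 0.994) / 0.9)²
n = (3.282)²
n ≈ 10.77
Round up to the next whole number: n = 11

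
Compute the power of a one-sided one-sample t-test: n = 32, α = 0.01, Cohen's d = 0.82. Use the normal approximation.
Power ≈ 0.99

Power calculation (one-sample t-test, normal approximation):
z_β = d · √n - z_α
z_β = 0.82 · √32 - 2.326
z_β = 0.82 · 5.657 - 2.326
z_β = 2.312

Power = Φ(z_β) = Φ(2.312) ≈ 0.990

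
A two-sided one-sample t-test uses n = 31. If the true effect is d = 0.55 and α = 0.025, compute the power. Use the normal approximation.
Power ≈ 0.79

Power calculation (one-sample t-test, normal approximation):
z_β = d · √n - z_{α/2}
z_β = 0.55 · √31 - 2.241
z_β = 0.55 · 5.568 - 2.241
z_β = 0.821

Power = Φ(z_β) = Φ(0.821) ≈ 0.794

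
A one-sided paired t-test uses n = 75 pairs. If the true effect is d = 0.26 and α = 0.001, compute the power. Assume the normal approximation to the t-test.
Power ≈ 0.20

Power calculation (paired t-test, normal approximation):
z_β = d · √n - z_α
z_β = 0.26 · √75 - 3.090
z_β = 0.26 · 8.660 - 3.090
z_β = -0.839

Power = Φ(z_β) = Φ(-0.839) ≈ 0.201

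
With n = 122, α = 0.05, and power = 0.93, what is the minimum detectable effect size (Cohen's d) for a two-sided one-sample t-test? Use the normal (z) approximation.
d ≈ 0.31

Minimum detectable effect (one-sample t-test, normal approximation):
d = (z_{α/2} + z_β) / √n
d = (1.960 + 1.476) / √122
d = 3.436 / 11.045
d ≈ 0.31

By Cohen's convention (0.2 small / 0.5 medium / 0.8 large): small effect.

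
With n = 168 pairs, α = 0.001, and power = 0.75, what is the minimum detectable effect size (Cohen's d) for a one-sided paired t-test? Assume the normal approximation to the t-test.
d ≈ 0.29

Minimum detectable effect (paired t-test, normal approximation):
d = (z_α + z_β) / √n
d = (3.090 + 0.674) / √168
d = 3.765 / 12.961
d ≈ 0.29

By Cohen's convention (0.2 small / 0.5 medium / 0.8 large): small effect.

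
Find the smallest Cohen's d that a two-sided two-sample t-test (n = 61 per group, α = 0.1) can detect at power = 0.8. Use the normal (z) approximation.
d ≈ 0.45

Minimum detectable effect (two-sample t-test, normal approximation):
d = (z_{α/2} + z_β) / √(n/2)
d = (1.645 + 0.842) / √(61/2)
d = 2.486 / 5.523
d ≈ 0.45

By Cohen's convention (0.2 small / 0.5 medium / 0.8 large): small effect.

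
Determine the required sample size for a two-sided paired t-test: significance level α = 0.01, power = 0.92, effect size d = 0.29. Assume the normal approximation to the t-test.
n = 189 pairs

Sample size formula (paired t-test, normal approximation):
n = ((z_{α/2} + z_β) / d)²

z_{α/2} = 2.576 (for α = 0.01, two-sided)
z_β = 1.405 (for power = 0.92)
d = 0.29

n = ((2.576 + 1.405) / 0.29)²
n = (13.728)²
n ≈ 188.46
Round up to the next whole number: n = 189 pairs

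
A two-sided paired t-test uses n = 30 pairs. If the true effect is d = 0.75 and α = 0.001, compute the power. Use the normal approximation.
Power ≈ 0.79

Power calculation (paired t-test, normal approximation):
z_β = d · √n - z_{α/2}
z_β = 0.75 · √30 - 3.291
z_β = 0.75 · 5.477 - 3.291
z_β = 0.817

Power = Φ(z_β) = Φ(0.817) ≈ 0.793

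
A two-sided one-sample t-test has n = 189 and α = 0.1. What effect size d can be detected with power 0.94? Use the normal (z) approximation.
d ≈ 0.23

Minimum detectable effect (one-sample t-test, normal approximation):
d = (z_{α/2} + z_β) / √n
d = (1.645 + 1.555) / √189
d = 3.200 / 13.748
d ≈ 0.23

By Cohen's convention (0.2 small / 0.5 medium / 0.8 large): small effect.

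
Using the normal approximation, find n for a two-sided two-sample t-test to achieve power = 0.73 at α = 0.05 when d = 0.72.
n = 26 per group

Sample size formula (two-sample t-test, normal approximation):
n = 2 · ((z_{α/2} + z_β) / d)²

z_{α/2} = 1.960 (for α = 0.05, two-sided)
z_β = 0.613 (for power = 0.73)
d = 0.72

n = 2 · ((1.960 + 0.613) / 0.72)²
n = 2 · (3.574)²
n ≈ 25.55
Round up to the next whole number: n = 26 per group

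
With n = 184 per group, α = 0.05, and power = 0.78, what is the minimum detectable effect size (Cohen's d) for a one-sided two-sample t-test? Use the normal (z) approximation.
d ≈ 0.25

Minimum detectable effect (two-sample t-test, normal approximation):
d = (z_α + z_β) / √(n/2)
d = (1.645 + 0.772) / √(184/2)
d = 2.417 / 9.592
d ≈ 0.25

By Cohen's convention (0.2 small / 0.5 medium / 0.8 large): small effect.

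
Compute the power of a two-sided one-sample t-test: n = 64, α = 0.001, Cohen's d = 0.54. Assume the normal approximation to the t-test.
Power ≈ 0.85

Power calculation (one-sample t-test, normal approximation):
z_β = d · √n - z_{α/2}
z_β = 0.54 · √64 - 3.291
z_β = 0.54 · 8.000 - 3.291
z_β = 1.029

Power = Φ(z_β) = Φ(1.029) ≈ 0.848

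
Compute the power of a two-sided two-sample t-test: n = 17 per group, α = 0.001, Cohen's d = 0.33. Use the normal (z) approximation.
Power ≈ 0.01

Power calculation (two-sample t-test, normal approximation):
z_β = d · √(n/2) - z_{α/2}
z_β = 0.33 · √(17/2) - 3.291
z_β = 0.33 · 2.915 - 3.291
z_β = -2.328

Power = Φ(z_β) = Φ(-2.328) ≈ 0.010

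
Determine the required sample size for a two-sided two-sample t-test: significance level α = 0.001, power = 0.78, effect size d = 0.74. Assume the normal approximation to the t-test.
n = 61 per group

Sample size formula (two-sample t-test, normal approximation):
n = 2 · ((z_{α/2} + z_β) / d)²

z_{α/2} = 3.291 (for α = 0.001, two-sided)
z_β = 0.772 (for power = 0.78)
d = 0.74

n = 2 · ((3.291 + 0.772) / 0.74)²
n = 2 · (5.491)²
n ≈ 60.30
Round up to the next whole number: n = 61 per group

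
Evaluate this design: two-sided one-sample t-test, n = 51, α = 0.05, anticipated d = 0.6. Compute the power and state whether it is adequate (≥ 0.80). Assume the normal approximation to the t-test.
Power ≈ 0.99; the study is adequately powered (power ≥ 0.80)

Power calculation (one-sample t-test, normal approximation):
z_β = d · √n - z_{α/2}
z_β = 0.6 · √51 - 1.960
z_β = 0.6 · 7.141 - 1.960
z_β = 2.325

Power = Φ(z_β) = Φ(2.325) ≈ 0.990

Effect size d = 0.6 is medium by Cohen's convention (0.2/0.5/0.8).

Threshold: power ≥ 0.80 is conventionally adequate.
Power ≈ 0.99 → the study is adequately powered (power ≥ 0.80).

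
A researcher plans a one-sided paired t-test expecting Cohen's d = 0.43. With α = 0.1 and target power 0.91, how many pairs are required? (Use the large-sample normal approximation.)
n = 38 pairs

Sample size formula (paired t-test, normal approximation):
n = ((z_α + z_β) / d)²

z_α = 1.282 (for α = 0.1, one-sided)
z_β = 1.341 (for power = 0.91)
d = 0.43

n = ((1.282 + 1.341) / 0.43)²
n = (6.100)²
n ≈ 37.21
Round up to the next whole number: n = 38 pairs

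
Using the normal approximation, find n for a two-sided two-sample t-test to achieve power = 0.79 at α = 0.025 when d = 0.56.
n = 60 per group

Sample size formula (two-sample t-test, normal approximation):
n = 2 · ((z_{α/2} + z_β) / d)²

z_{α/2} = 2.241 (for α = 0.025, two-sided)
z_β = 0.806 (for power = 0.79)
d = 0.56

n = 2 · ((2.241 + 0.806) / 0.56)²
n = 2 · (5.441)²
n ≈ 59.21
Round up to the next whole number: n = 60 per group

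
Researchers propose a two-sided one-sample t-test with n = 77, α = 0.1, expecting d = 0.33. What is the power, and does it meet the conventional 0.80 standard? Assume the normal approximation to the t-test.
Power ≈ 0.89; the study is adequately powered (power ≥ 0.80)

Power calculation (one-sample t-test, normal approximation):
z_β = d · √n - z_{α/2}
z_β = 0.33 · √77 - 1.645
z_β = 0.33 · 8.775 - 1.645
z_β = 1.251

Power = Φ(z_β) = Φ(1.251) ≈ 0.895

Effect size d = 0.33 is small by Cohen's convention (0.2/0.5/0.8).

Threshold: power ≥ 0.80 is conventionally adequate.
Power ≈ 0.89 → the study is adequately powered (power ≥ 0.80).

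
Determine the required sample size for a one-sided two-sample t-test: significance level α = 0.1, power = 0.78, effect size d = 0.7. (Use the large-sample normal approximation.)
n = 18 per group

Sample size formula (two-sample t-test, normal approximation):
n = 2 · ((z_α + z_β) / d)²

z_α = 1.282 (for α = 0.1, one-sided)
z_β = 0.772 (for power = 0.78)
d = 0.7

n = 2 · ((1.282 + 0.772) / 0.7)²
n = 2 · (2.934)²
n ≈ 17.22
Round up to the next whole number: n = 18 per group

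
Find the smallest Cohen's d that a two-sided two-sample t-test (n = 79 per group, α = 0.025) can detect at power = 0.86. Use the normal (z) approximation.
d ≈ 0.53

Minimum detectable effect (two-sample t-test, normal approximation):
d = (z_{α/2} + z_β) / √(n/2)
d = (2.241 + 1.080) / √(79/2)
d = 3.322 / 6.285
d ≈ 0.53

By Cohen's convention (0.2 small / 0.5 medium / 0.8 large): medium effect.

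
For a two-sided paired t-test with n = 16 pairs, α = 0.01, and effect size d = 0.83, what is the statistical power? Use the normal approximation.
Power ≈ 0.77

Power calculation (paired t-test, normal approximation):
z_β = d · √n - z_{α/2}
z_β = 0.83 · √16 - 2.576
z_β = 0.83 · 4.000 - 2.576
z_β = 0.744

Power = Φ(z_β) = Φ(0.744) ≈ 0.772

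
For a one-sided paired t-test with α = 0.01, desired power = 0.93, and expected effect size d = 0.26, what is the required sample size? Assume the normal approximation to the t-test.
n = 214 pairs

Sample size formula (paired t-test, normal approximation):
n = ((z_α + z_β) / d)²

z_α = 2.326 (for α = 0.01, one-sided)
z_β = 1.476 (for power = 0.93)
d = 0.26

n = ((2.326 + 1.476) / 0.26)²
n = (14.623)²
n ≈ 213.83
Round up to the next whole number: n = 214 pairs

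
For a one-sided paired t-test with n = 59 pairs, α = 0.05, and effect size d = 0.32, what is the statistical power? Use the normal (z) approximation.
Power ≈ 0.79

Power calculation (paired t-test, normal approximation):
z_β = d · √n - z_α
z_β = 0.32 · √59 - 1.645
z_β = 0.32 · 7.681 - 1.645
z_β = 0.813

Power = Φ(z_β) = Φ(0.813) ≈ 0.792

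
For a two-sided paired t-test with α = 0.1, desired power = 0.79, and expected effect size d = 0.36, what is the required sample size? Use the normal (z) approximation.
n = 47 pairs

Sample size formula (paired t-test, normal approximation):
n = ((z_{α/2} + z_β) / d)²

z_{α/2} = 1.645 (for α = 0.1, two-sided)
z_β = 0.806 (for power = 0.79)
d = 0.36

n = ((1.645 + 0.806) / 0.36)²
n = (6.808)²
n ≈ 46.35
Round up to the next whole number: n = 47 pairs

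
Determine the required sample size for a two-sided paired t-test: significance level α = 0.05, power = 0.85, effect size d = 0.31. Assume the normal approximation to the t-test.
n = 94 pairs

Sample size formula (paired t-test, normal approximation):
n = ((z_{α/2} + z_β) / d)²

z_{α/2} = 1.960 (for α = 0.05, two-sided)
z_β = 1.036 (for power = 0.85)
d = 0.31

n = ((1.960 + 1.036) / 0.31)²
n = (9.665)²
n ≈ 93.41
Round up to the next whole number: n = 94 pairs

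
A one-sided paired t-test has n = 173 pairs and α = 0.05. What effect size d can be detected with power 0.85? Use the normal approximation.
d ≈ 0.20

Minimum detectable effect (paired t-test, normal approximation):
d = (z_α + z_β) / √n
d = (1.645 + 1.036) / √173
d = 2.681 / 13.153
d ≈ 0.20

By Cohen's convention (0.2 small / 0.5 medium / 0.8 large): small effect.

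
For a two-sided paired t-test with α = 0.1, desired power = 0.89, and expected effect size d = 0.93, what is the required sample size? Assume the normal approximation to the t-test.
n = 10 pairs

Sample size formula (paired t-test, normal approximation):
n = ((z_{α/2} + z_β) / d)²

z_{α/2} = 1.645 (for α = 0.1, two-sided)
z_β = 1.227 (for power = 0.89)
d = 0.93

n = ((1.645 + 1.227) / 0.93)²
n = (3.088)²
n ≈ 9.54
Round up to the next whole number: n = 10 pairs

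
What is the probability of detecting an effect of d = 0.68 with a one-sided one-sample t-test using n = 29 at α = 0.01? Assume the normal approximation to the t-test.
Power ≈ 0.91

Power calculation (one-sample t-test, normal approximation):
z_β = d · √n - z_α
z_β = 0.68 · √29 - 2.326
z_β = 0.68 · 5.385 - 2.326
z_β = 1.336

Power = Φ(z_β) = Φ(1.336) ≈ 0.909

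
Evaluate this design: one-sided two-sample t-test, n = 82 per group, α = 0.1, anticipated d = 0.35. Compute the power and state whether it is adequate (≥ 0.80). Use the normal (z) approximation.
Power ≈ 0.83; the study is adequately powered (power ≥ 0.80)

Power calculation (two-sample t-test, normal approximation):
z_β = d · √(n/2) - z_α
z_β = 0.35 · √(82/2) - 1.282
z_β = 0.35 · 6.403 - 1.282
z_β = 0.960

Power = Φ(z_β) = Φ(0.960) ≈ 0.831

Effect size d = 0.35 is small by Cohen's convention (0.2/0.5/0.8).

Threshold: power ≥ 0.80 is conventionally adequate.
Power ≈ 0.83 → the study is adequately powered (power ≥ 0.80).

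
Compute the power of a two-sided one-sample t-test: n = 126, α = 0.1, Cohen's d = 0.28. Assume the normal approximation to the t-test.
Power ≈ 0.93

Power calculation (one-sample t-test, normal approximation):
z_β = d · √n - z_{α/2}
z_β = 0.28 · √126 - 1.645
z_β = 0.28 · 11.225 - 1.645
z_β = 1.498

Power = Φ(z_β) = Φ(1.498) ≈ 0.933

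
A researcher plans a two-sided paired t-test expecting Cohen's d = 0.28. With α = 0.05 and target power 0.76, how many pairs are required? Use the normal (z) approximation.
n = 91 pairs

Sample size formula (paired t-test, normal approximation):
n = ((z_{α/2} + z_β) / d)²

z_{α/2} = 1.960 (for α = 0.05, two-sided)
z_β = 0.706 (for power = 0.76)
d = 0.28

n = ((1.960 + 0.706) / 0.28)²
n = (9.521)²
n ≈ 90.65
Round up to the next whole number: n = 91 pairs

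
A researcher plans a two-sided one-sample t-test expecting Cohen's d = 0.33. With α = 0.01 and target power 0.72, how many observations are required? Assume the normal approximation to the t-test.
n = 92

Sample size formula (one-sample t-test, normal approximation):
n = ((z_{α/2} + z_β) / d)²

z_{α/2} = 2.576 (for α = 0.01, two-sided)
z_β = 0.583 (for power = 0.72)
d = 0.33

n = ((2.576 + 0.583) / 0.33)²
n = (9.573)²
n ≈ 91.64
Round up to the next whole number: n = 92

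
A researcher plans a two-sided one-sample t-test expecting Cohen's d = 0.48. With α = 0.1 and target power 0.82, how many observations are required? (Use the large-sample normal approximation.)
n = 29

Sample size formula (one-sample t-test, normal approximation):
n = ((z_{α/2} + z_β) / d)²

z_{α/2} = 1.645 (for α = 0.1, two-sided)
z_β = 0.915 (for power = 0.82)
d = 0.48

n = ((1.645 + 0.915) / 0.48)²
n = (5.333)²
n ≈ 28.44
Round up to the next whole number: n = 29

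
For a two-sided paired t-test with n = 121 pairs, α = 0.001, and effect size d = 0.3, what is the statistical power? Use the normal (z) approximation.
Power ≈ 0.50

Power calculation (paired t-test, normal approximation):
z_β = d · √n - z_{α/2}
z_β = 0.3 · √121 - 3.291
z_β = 0.3 · 11.000 - 3.291
z_β = 0.009

Power = Φ(z_β) = Φ(0.009) ≈ 0.504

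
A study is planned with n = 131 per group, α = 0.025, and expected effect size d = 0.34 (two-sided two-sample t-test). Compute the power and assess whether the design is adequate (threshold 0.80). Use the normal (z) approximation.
Power ≈ 0.70; the study is underpowered (power < 0.80)

Power calculation (two-sample t-test, normal approximation):
z_β = d · √(n/2) - z_{α/2}
z_β = 0.34 · √(131/2) - 2.241
z_β = 0.34 · 8.093 - 2.241
z_β = 0.510

Power = Φ(z_β) = Φ(0.510) ≈ 0.695

Effect size d = 0.34 is small by Cohen's convention (0.2/0.5/0.8).

Threshold: power ≥ 0.80 is conventionally adequate.
Power ≈ 0.70 → the study is underpowered (power < 0.80).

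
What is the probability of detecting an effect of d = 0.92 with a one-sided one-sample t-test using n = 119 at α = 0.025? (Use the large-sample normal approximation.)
Power ≈ 1.00

Power calculation (one-sample t-test, normal approximation):
z_β = d · √n - z_α
z_β = 0.92 · √119 - 1.960
z_β = 0.92 · 10.909 - 1.960
z_β = 8.076

Power = Φ(z_β) = Φ(8.076) ≈ 1.000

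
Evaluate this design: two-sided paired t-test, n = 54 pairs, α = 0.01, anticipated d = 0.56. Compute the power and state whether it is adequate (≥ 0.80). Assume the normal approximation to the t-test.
Power ≈ 0.94; the study is adequately powered (power ≥ 0.80)

Power calculation (paired t-test, normal approximation):
z_β = d · √n - z_{α/2}
z_β = 0.56 · √54 - 2.576
z_β = 0.56 · 7.348 - 2.576
z_β = 1.539

Power = Φ(z_β) = Φ(1.539) ≈ 0.938

Effect size d = 0.56 is medium by Cohen's convention (0.2/0.5/0.8).

Threshold: power ≥ 0.80 is conventionally adequate.
Power ≈ 0.94 → the study is adequately powered (power ≥ 0.80).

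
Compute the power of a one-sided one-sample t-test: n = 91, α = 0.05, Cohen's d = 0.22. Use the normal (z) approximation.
Power ≈ 0.68

Power calculation (one-sample t-test, normal approximation):
z_β = d · √n - z_α
z_β = 0.22 · √91 - 1.645
z_β = 0.22 · 9.539 - 1.645
z_β = 0.454

Power = Φ(z_β) = Φ(0.454) ≈ 0.675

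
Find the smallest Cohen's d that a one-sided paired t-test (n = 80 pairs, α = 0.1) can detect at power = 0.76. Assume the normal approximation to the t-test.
d ≈ 0.22

Minimum detectable effect (paired t-test, normal approximation):
d = (z_α + z_β) / √n
d = (1.282 + 0.706) / √80
d = 1.988 / 8.944
d ≈ 0.22

By Cohen's convention (0.2 small / 0.5 medium / 0.8 large): small effect.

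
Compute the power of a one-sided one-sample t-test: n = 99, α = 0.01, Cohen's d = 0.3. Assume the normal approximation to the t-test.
Power ≈ 0.74

Power calculation (one-sample t-test, normal approximation):
z_β = d · √n - z_α
z_β = 0.3 · √99 - 2.326
z_β = 0.3 · 9.950 - 2.326
z_β = 0.659

Power = Φ(z_β) = Φ(0.659) ≈ 0.745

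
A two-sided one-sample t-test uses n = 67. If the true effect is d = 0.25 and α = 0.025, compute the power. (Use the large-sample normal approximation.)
Power ≈ 0.42

Power calculation (one-sample t-test, normal approximation):
z_β = d · √n - z_{α/2}
z_β = 0.25 · √67 - 2.241
z_β = 0.25 · 8.185 - 2.241
z_β = -0.195

Power = Φ(z_β) = Φ(-0.195) ≈ 0.423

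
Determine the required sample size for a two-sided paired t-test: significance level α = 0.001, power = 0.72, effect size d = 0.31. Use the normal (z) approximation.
n = 157 pairs

Sample size formula (paired t-test, normal approximation):
n = ((z_{α/2} + z_β) / d)²

z_{α/2} = 3.291 (for α = 0.001, two-sided)
z_β = 0.583 (for power = 0.72)
d = 0.31

n = ((3.291 + 0.583) / 0.31)²
n = (12.497)²
n ≈ 156.18
Round up to the next whole number: n = 157 pairs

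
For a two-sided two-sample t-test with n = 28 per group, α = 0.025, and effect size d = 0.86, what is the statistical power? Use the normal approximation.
Power ≈ 0.84

Power calculation (two-sample t-test, normal approximation):
z_β = d · √(n/2) - z_{α/2}
z_β = 0.86 · √(28/2) - 2.241
z_β = 0.86 · 3.742 - 2.241
z_β = 0.976

Power = Φ(z_β) = Φ(0.976) ≈ 0.836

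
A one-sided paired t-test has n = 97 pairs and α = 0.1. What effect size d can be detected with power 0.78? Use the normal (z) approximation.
d ≈ 0.21

Minimum detectable effect (paired t-test, normal approximation):
d = (z_α + z_β) / √n
d = (1.282 + 0.772) / √97
d = 2.054 / 9.849
d ≈ 0.21

By Cohen's convention (0.2 small / 0.5 medium / 0.8 large): small effect.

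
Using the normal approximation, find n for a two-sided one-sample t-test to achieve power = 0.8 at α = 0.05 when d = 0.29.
n = 94

Sample size formula (one-sample t-test, normal approximation):
n = ((z_{α/2} + z_β) / d)²

z_{α/2} = 1.960 (for α = 0.05, two-sided)
z_β = 0.842 (for power = 0.8)
d = 0.29

n = ((1.960 + 0.842) / 0.29)²
n = (9.662)²
n ≈ 93.35
Round up to the next whole number: n = 94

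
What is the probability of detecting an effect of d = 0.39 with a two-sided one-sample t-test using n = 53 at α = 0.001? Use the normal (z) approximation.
Power ≈ 0.33

Power calculation (one-sample t-test, normal approximation):
z_β = d · √n - z_{α/2}
z_β = 0.39 · √53 - 3.291
z_β = 0.39 · 7.280 - 3.291
z_β = -0.451

Power = Φ(z_β) = Φ(-0.451) ≈ 0.326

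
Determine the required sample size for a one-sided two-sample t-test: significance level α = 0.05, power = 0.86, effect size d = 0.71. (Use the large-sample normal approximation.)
n = 30 per group

Sample size formula (two-sample t-test, normal approximation):
n = 2 · ((z_α + z_β) / d)²

z_α = 1.645 (for α = 0.05, one-sided)
z_β = 1.080 (for power = 0.86)
d = 0.71

n = 2 · ((1.645 + 1.080) / 0.71)²
n = 2 · (3.838)²
n ≈ 29.46
Round up to the next whole number: n = 30 per group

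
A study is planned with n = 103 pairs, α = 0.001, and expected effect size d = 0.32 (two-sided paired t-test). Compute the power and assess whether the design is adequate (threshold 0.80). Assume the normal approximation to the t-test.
Power ≈ 0.48; the study is underpowered (power < 0.80)

Power calculation (paired t-test, normal approximation):
z_β = d · √n - z_{α/2}
z_β = 0.32 · √103 - 3.291
z_β = 0.32 · 10.149 - 3.291
z_β = -0.043

Power = Φ(z_β) = Φ(-0.043) ≈ 0.483

Effect size d = 0.32 is small by Cohen's convention (0.2/0.5/0.8).

Threshold: power ≥ 0.80 is conventionally adequate.
Power ≈ 0.48 → the study is underpowered (power < 0.80).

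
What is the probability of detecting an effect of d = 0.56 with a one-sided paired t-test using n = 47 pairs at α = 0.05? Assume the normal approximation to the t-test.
Power ≈ 0.99

Power calculation (paired t-test, normal approximation):
z_β = d · √n - z_α
z_β = 0.56 · √47 - 1.645
z_β = 0.56 · 6.856 - 1.645
z_β = 2.194

Power = Φ(z_β) = Φ(2.194) ≈ 0.986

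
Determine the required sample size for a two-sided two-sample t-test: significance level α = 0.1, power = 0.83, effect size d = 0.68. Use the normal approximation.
n = 30 per group

Sample size formula (two-sample t-test, normal approximation):
n = 2 · ((z_{α/2} + z_β) / d)²

z_{α/2} = 1.645 (for α = 0.1, two-sided)
z_β = 0.954 (for power = 0.83)
d = 0.68

n = 2 · ((1.645 + 0.954) / 0.68)²
n = 2 · (3.822)²
n ≈ 29.22
Round up to the next whole number: n = 30 per group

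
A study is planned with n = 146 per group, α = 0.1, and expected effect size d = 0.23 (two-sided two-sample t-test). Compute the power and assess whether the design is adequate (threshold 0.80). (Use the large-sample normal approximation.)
Power ≈ 0.63; the study is underpowered (power < 0.80)

Power calculation (two-sample t-test, normal approximation):
z_β = d · √(n/2) - z_{α/2}
z_β = 0.23 · √(146/2) - 1.645
z_β = 0.23 · 8.544 - 1.645
z_β = 0.320

Power = Φ(z_β) = Φ(0.320) ≈ 0.626

Effect size d = 0.23 is small by Cohen's convention (0.2/0.5/0.8).

Threshold: power ≥ 0.80 is conventionally adequate.
Power ≈ 0.63 → the study is underpowered (power < 0.80).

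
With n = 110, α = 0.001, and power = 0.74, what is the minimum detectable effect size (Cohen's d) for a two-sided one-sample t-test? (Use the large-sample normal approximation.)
d ≈ 0.38

Minimum detectable effect (one-sample t-test, normal approximation):
d = (z_{α/2} + z_β) / √n
d = (3.291 + 0.643) / √110
d = 3.934 / 10.488
d ≈ 0.38

By Cohen's convention (0.2 small / 0.5 medium / 0.8 large): small effect.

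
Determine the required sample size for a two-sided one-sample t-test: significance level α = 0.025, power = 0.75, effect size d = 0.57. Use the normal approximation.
n = 27

Sample size formula (one-sample t-test, normal approximation):
n = ((z_{α/2} + z_β) / d)²

z_{α/2} = 2.241 (for α = 0.025, two-sided)
z_β = 0.674 (for power = 0.75)
d = 0.57

n = ((2.241 + 0.674) / 0.57)²
n = (5.114)²
n ≈ 26.15
Round up to the next whole number: n = 27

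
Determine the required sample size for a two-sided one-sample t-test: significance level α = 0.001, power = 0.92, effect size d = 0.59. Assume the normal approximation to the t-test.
n = 64

Sample size formula (one-sample t-test, normal approximation):
n = ((z_{α/2} + z_β) / d)²

z_{α/2} = 3.291 (for α = 0.001, two-sided)
z_β = 1.405 (for power = 0.92)
d = 0.59

n = ((3.291 + 1.405) / 0.59)²
n = (7.959)²
n ≈ 63.35
Round up to the next whole number: n = 64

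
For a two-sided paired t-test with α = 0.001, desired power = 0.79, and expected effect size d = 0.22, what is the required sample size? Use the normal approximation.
n = 347 pairs

Sample size formula (paired t-test, normal approximation):
n = ((z_{α/2} + z_β) / d)²

z_{α/2} = 3.291 (for α = 0.001, two-sided)
z_β = 0.806 (for power = 0.79)
d = 0.22

n = ((3.291 + 0.806) / 0.22)²
n = (18.623)²
n ≈ 346.82
Round up to the next whole number: n = 347 pairs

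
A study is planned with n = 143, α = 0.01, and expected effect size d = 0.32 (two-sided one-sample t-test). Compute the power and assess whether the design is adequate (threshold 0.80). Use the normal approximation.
Power ≈ 0.89; the study is adequately powered (power ≥ 0.80)

Power calculation (one-sample t-test, normal approximation):
z_β = d · √n - z_{α/2}
z_β = 0.32 · √143 - 2.576
z_β = 0.32 · 11.958 - 2.576
z_β = 1.251

Power = Φ(z_β) = Φ(1.251) ≈ 0.894

Effect size d = 0.32 is small by Cohen's convention (0.2/0.5/0.8).

Threshold: power ≥ 0.80 is conventionally adequate.
Power ≈ 0.89 → the study is adequately powered (power ≥ 0.80).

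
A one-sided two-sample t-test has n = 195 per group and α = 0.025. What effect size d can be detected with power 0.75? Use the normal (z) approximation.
d ≈ 0.27

Minimum detectable effect (two-sample t-test, normal approximation):
d = (z_α + z_β) / √(n/2)
d = (1.960 + 0.674) / √(195/2)
d = 2.634 / 9.874
d ≈ 0.27

By Cohen's convention (0.2 small / 0.5 medium / 0.8 large): small effect.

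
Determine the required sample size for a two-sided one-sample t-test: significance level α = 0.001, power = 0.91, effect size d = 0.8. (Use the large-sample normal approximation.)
n = 34

Sample size formula (one-sample t-test, normal approximation):
n = ((z_{α/2} + z_β) / d)²

z_{α/2} = 3.291 (for α = 0.001, two-sided)
z_β = 1.341 (for power = 0.91)
d = 0.8

n = ((3.291 + 1.341) / 0.8)²
n = (5.790)²
n ≈ 33.52
Round up to the next whole number: n = 34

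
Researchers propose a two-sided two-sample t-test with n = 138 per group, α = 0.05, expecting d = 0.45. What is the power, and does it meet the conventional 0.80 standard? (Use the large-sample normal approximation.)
Power ≈ 0.96; the study is adequately powered (power ≥ 0.80)

Power calculation (two-sample t-test, normal approximation):
z_β = d · √(n/2) - z_{α/2}
z_β = 0.45 · √(138/2) - 1.960
z_β = 0.45 · 8.307 - 1.960
z_β = 1.778

Power = Φ(z_β) = Φ(1.778) ≈ 0.962

Effect size d = 0.45 is small by Cohen's convention (0.2/0.5/0.8).

Threshold: power ≥ 0.80 is conventionally adequate.
Power ≈ 0.96 → the study is adequately powered (power ≥ 0.80).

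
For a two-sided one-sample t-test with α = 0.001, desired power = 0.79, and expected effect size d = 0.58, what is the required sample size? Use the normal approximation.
n = 50

Sample size formula (one-sample t-test, normal approximation):
n = ((z_{α/2} + z_β) / d)²

z_{α/2} = 3.291 (for α = 0.001, two-sided)
z_β = 0.806 (for power = 0.79)
d = 0.58

n = ((3.291 + 0.806) / 0.58)²
n = (7.064)²
n ≈ 49.90
Round up to the next whole number: n = 50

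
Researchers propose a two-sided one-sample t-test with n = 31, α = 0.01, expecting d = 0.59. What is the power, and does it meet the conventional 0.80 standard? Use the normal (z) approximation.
Power ≈ 0.76; the study is underpowered (power < 0.80)

Power calculation (one-sample t-test, normal approximation):
z_β = d · √n - z_{α/2}
z_β = 0.59 · √31 - 2.576
z_β = 0.59 · 5.568 - 2.576
z_β = 0.709

Power = Φ(z_β) = Φ(0.709) ≈ 0.761

Effect size d = 0.59 is medium by Cohen's convention (0.2/0.5/0.8).

Threshold: power ≥ 0.80 is conventionally adequate.
Power ≈ 0.76 → the study is underpowered (power < 0.80).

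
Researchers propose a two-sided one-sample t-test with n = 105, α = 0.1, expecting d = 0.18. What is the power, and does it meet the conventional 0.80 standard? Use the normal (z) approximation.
Power ≈ 0.58; the study is underpowered (power < 0.80)

Power calculation (one-sample t-test, normal approximation):
z_β = d · √n - z_{α/2}
z_β = 0.18 · √105 - 1.645
z_β = 0.18 · 10.247 - 1.645
z_β = 0.200

Power = Φ(z_β) = Φ(0.200) ≈ 0.579

Effect size d = 0.18 is very small by Cohen's convention (0.2/0.5/0.8).

Threshold: power ≥ 0.80 is conventionally adequate.
Power ≈ 0.58 → the study is underpowered (power < 0.80).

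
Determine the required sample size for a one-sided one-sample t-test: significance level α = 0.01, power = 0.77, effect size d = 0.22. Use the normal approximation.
n = 195

Sample size formula (one-sample t-test, normal approximation):
n = ((z_α + z_β) / d)²

z_α = 2.326 (for α = 0.01, one-sided)
z_β = 0.739 (for power = 0.77)
d = 0.22

n = ((2.326 + 0.739) / 0.22)²
n = (13.932)²
n ≈ 194.10
Round up to the next whole number: n = 195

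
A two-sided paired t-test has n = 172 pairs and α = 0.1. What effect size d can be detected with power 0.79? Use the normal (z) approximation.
d ≈ 0.19

Minimum detectable effect (paired t-test, normal approximation):
d = (z_{α/2} + z_β) / √n
d = (1.645 + 0.806) / √172
d = 2.451 / 13.115
d ≈ 0.19

By Cohen's convention (0.2 small / 0.5 medium / 0.8 large): very small effect.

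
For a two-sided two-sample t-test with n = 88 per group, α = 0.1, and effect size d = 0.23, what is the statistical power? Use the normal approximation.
Power ≈ 0.45

Power calculation (two-sample t-test, normal approximation):
z_β = d · √(n/2) - z_{α/2}
z_β = 0.23 · √(88/2) - 1.645
z_β = 0.23 · 6.633 - 1.645
z_β = -0.119

Power = Φ(z_β) = Φ(-0.119) ≈ 0.453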